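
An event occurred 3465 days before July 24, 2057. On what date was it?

−365 (one year) → Jul 24, 2056 (3100 left).
−366 (one year; includes Feb 29, 2056) → Jul 24, 2055 (2734 left).
−365 (one year) → Jul 24, 2054 (2369 left).
−365 (one year) → Jul 24, 2053 (2004 left).
−365 (one year) → Jul 24, 2052 (1639 left).
−366 (one year; includes Feb 29, 2052) → Jul 24, 2051 (1273 left).
−365 (one year) → Jul 24, 2050 (908 left).
−365 (one year) → Jul 24, 2049 (543 left).
−365 (one year) → Jul 24, 2048 (178 left).
−24 → Jun 30, 2048 (end of Jun, 30 days; 154 left).
−30 → May 31, 2048 (end of May, 31 days; 124 left).
−31 → Apr 30, 2048 (end of Apr, 30 days; 93 left).
−30 → Mar 31, 2048 (end of Mar, 31 days; 63 left).
−31 → Feb 29, 2048 (end of Feb, 29 days; 32 left).
−29 → Jan 31, 2048 (end of Jan, 31 days; 3 left).
−3 → Jan 28, 2048.

January 28, 2048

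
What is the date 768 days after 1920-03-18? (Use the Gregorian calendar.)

April 25, 1922

+365 (one year) → Mar 18, 1921 (403 left).
+365 (one year) → Mar 18, 1922 (38 left).
Mar has 31 days: +14 → Apr 1, 1922 (24 left).
+24 → Apr 25, 1922.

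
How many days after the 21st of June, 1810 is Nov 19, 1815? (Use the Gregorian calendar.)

Jun 21, 1810 → Jun 21, 1811: 365 days.
Jun 21, 1811 → Jun 21, 1812: 366 days (Feb 29, 1812 is in that span).
Jun 21, 1812 → Jun 21, 1813: 365 days.
Jun 21, 1813 → Jun 21, 1814: 365 days.
Jun 21, 1814 → Jun 21, 1815: 365 days.
Jun 21, 1815 → Jul 21, 1815: 30 days (June has 30).
Jul 21, 1815 → Aug 21, 1815: 31 days (July has 31).
Aug 21, 1815 → Sep 21, 1815: 31 days (August has 31).
Sep 21, 1815 → Oct 21, 1815: 30 days (September has 30).
Oct 21, 1815 → Nov 19, 1815: 29 days.
Total: 1977 days.

1977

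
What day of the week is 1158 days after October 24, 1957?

First find the weekday of Oct 24, 1957. Doomsday rule: the anchor day for the 1900s is Wednesday. For year 57: 57÷12 = 4 r 9, and 9÷4 = 2, so 4+9+2 = 15.
Wednesday + 15 ≡ Thursday — that's 1957's doomsday.
In October the doomsday date is Oct 10.
Oct 24 is 14 days after Oct 10; 14 mod 7 = 0, so Thursday + 0 = Thursday.
1158 mod 7 = 3, so 1158 days after a Thursday is Thursday + 3 = Sunday.

Sunday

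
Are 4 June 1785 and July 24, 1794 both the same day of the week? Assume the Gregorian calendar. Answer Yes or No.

From Jun 4, 1785 to Jul 24, 1794 is 3337 days.
3337 mod 7 = 5, so they are different weekdays.
(Jun 4, 1785 is a Saturday; Jul 24, 1794 is a Thursday.)

No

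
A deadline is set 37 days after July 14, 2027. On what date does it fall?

August 20, 2027

Jul has 31 days: +18 → Aug 1, 2027 (19 left).
+19 → Aug 20, 2027.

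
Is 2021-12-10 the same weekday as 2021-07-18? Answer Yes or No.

From Jul 18, 2021 to Dec 10, 2021 is 145 days.
145 mod 7 = 5, so they are different weekdays.
(Jul 18, 2021 is a Sunday; Dec 10, 2021 is a Friday.)

No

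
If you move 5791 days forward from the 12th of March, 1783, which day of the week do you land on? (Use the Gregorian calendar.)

First find the weekday of Mar 12, 1783. Doomsday rule: the anchor day for the 1700s is Sunday. For year 83: 83÷12 = 6 r 11, and 11÷4 = 2, so 6+11+2 = 19.
Sunday + 19 ≡ Friday — that's 1783's doomsday.
In March the doomsday date is Mar 14.
Mar 12 is 2 days before Mar 14; 2 mod 7 = 2, so Friday − 2 = Wednesday.
5791 mod 7 = 2, so 5791 days after a Wednesday is Wednesday + 2 = Friday.

Friday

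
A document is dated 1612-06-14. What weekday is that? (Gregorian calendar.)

Doomsday rule: the anchor day for the 1600s is Tuesday. For year 12: 12÷12 = 1 r 0, and 0÷4 = 0, so 1+0+0 = 1.
Tuesday + 1 ≡ Wednesday — that's 1612's doomsday.
In June the doomsday date is Jun 6.
Jun 14 is 8 days after Jun 6; 8 mod 7 = 1, so Wednesday + 1 = Thursday.

Thursday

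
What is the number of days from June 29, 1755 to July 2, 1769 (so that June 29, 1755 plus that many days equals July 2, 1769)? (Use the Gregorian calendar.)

5117

Jun 29, 1755 → Jun 29, 1756: 366 days (Feb 29, 1756 is in that span).
Jun 29, 1756 → Jun 29, 1757: 365 days.
Jun 29, 1757 → Jun 29, 1758: 365 days.
Jun 29, 1758 → Jun 29, 1759: 365 days.
Jun 29, 1759 → Jun 29, 1760: 366 days (Feb 29, 1760 is in that span).
Jun 29, 1760 → Jun 29, 1761: 365 days.
Jun 29, 1761 → Jun 29, 1762: 365 days.
Jun 29, 1762 → Jun 29, 1763: 365 days.
Jun 29, 1763 → Jun 29, 1764: 366 days (Feb 29, 1764 is in that span).
Jun 29, 1764 → Jun 29, 1765: 365 days.
Jun 29, 1765 → Jun 29, 1766: 365 days.
Jun 29, 1766 → Jun 29, 1767: 365 days.
Jun 29, 1767 → Jun 29, 1768: 366 days (Feb 29, 1768 is in that span).
Jun 29, 1768 → Jul 29, 1768: 30 days (June has 30).
Jul 29, 1768 → Aug 29, 1768: 31 days (July has 31).
Aug 29, 1768 → Sep 29, 1768: 31 days (August has 31).
Sep 29, 1768 → Oct 29, 1768: 30 days (September has 30).
Oct 29, 1768 → Nov 29, 1768: 31 days (October has 31).
Nov 29, 1768 → Dec 29, 1768: 30 days (November has 30).
Dec 29, 1768 → Jan 29, 1769: 31 days (December has 31).
Jan 29, 1769 → Feb 28, 1769: 30 days (January has 31).
Feb 28, 1769 → Mar 28, 1769: 28 days (February has 28).
Mar 28, 1769 → Apr 28, 1769: 31 days (March has 31).
Apr 28, 1769 → May 28, 1769: 30 days (April has 30).
May 28, 1769 → Jun 28, 1769: 31 days (May has 31).
Jun 28, 1769 → Jul 2, 1769: 4 days.
Total: 5117 days.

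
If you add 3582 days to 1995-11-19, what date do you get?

September 9, 2005

+366 (one year; includes Feb 29, 1996) → Nov 19, 1996 (3216 left).
+365 (one year) → Nov 19, 1997 (2851 left).
+365 (one year) → Nov 19, 1998 (2486 left).
+365 (one year) → Nov 19, 1999 (2121 left).
+366 (one year; includes Feb 29, 2000) → Nov 19, 2000 (1755 left).
+365 (one year) → Nov 19, 2001 (1390 left).
+365 (one year) → Nov 19, 2002 (1025 left).
+365 (one year) → Nov 19, 2003 (660 left).
+366 (one year; includes Feb 29, 2004) → Nov 19, 2004 (294 left).
Nov has 30 days: +12 → Dec 1, 2004 (282 left).
Dec has 31 days: +31 → Jan 1, 2005 (251 left).
Jan has 31 days: +31 → Feb 1, 2005 (220 left).
Feb has 28 days: +28 → Mar 1, 2005 (192 left).
Mar has 31 days: +31 → Apr 1, 2005 (161 left).
Apr has 30 days: +30 → May 1, 2005 (131 left).
May has 31 days: +31 → Jun 1, 2005 (100 left).
Jun has 30 days: +30 → Jul 1, 2005 (70 left).
Jul has 31 days: +31 → Aug 1, 2005 (39 left).
Aug has 31 days: +31 → Sep 1, 2005 (8 left).
+8 → Sep 9, 2005.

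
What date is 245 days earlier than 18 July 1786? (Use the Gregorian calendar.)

November 15, 1785

−18 → Jun 30, 1786 (end of Jun, 30 days; 227 left).
−30 → May 31, 1786 (end of May, 31 days; 197 left).
−31 → Apr 30, 1786 (end of Apr, 30 days; 166 left).
−30 → Mar 31, 1786 (end of Mar, 31 days; 136 left).
−31 → Feb 28, 1786 (end of Feb, 28 days; 105 left).
−28 → Jan 31, 1786 (end of Jan, 31 days; 77 left).
−31 → Dec 31, 1785 (end of Dec, 31 days; 46 left).
−31 → Nov 30, 1785 (end of Nov, 30 days; 15 left).
−15 → Nov 15, 1785.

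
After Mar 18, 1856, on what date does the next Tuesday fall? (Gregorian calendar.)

Mar 18, 1856 is a Tuesday.
From Tuesday to the next Tuesday is 7 days.
Mar 18, 1856 + 7 = Mar 25, 1856.

March 25, 1856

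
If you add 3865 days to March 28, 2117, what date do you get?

October 27, 2127

+365 (one year) → Mar 28, 2118 (3500 left).
+365 (one year) → Mar 28, 2119 (3135 left).
+366 (one year; includes Feb 29, 2120) → Mar 28, 2120 (2769 left).
+365 (one year) → Mar 28, 2121 (2404 left).
+365 (one year) → Mar 28, 2122 (2039 left).
+365 (one year) → Mar 28, 2123 (1674 left).
+366 (one year; includes Feb 29, 2124) → Mar 28, 2124 (1308 left).
+365 (one year) → Mar 28, 2125 (943 left).
+365 (one year) → Mar 28, 2126 (578 left).
+365 (one year) → Mar 28, 2127 (213 left).
Mar has 31 days: +4 → Apr 1, 2127 (209 left).
Apr has 30 days: +30 → May 1, 2127 (179 left).
May has 31 days: +31 → Jun 1, 2127 (148 left).
Jun has 30 days: +30 → Jul 1, 2127 (118 left).
Jul has 31 days: +31 → Aug 1, 2127 (87 left).
Aug has 31 days: +31 → Sep 1, 2127 (56 left).
Sep has 30 days: +30 → Oct 1, 2127 (26 left).
+26 → Oct 27, 2127.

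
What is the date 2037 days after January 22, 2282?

+365 (one year) → Jan 22, 2283 (1672 left).
+365 (one year) → Jan 22, 2284 (1307 left).
+366 (one year; includes Feb 29, 2284) → Jan 22, 2285 (941 left).
+365 (one year) → Jan 22, 2286 (576 left).
+365 (one year) → Jan 22, 2287 (211 left).
Jan has 31 days: +10 → Feb 1, 2287 (201 left).
Feb has 28 days: +28 → Mar 1, 2287 (173 left).
Mar has 31 days: +31 → Apr 1, 2287 (142 left).
Apr has 30 days: +30 → May 1, 2287 (112 left).
May has 31 days: +31 → Jun 1, 2287 (81 left).
Jun has 30 days: +30 → Jul 1, 2287 (51 left).
Jul has 31 days: +31 → Aug 1, 2287 (20 left).
+20 → Aug 21, 2287.

August 21, 2287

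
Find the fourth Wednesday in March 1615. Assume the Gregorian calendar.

March 25, 1615

March 1, 1615 is a Sunday.
The first Wednesday is therefore March 4 (3 days later).
The fourth Wednesday is 4 + 3×7 = March 25.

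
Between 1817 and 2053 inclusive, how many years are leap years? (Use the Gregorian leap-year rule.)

58

Multiples of 4 in [1817,2053]: 59.
Of those, multiples of 100: 2 (not leap unless ÷400).
Multiples of 400: 1.
Leap years = 59 − 2 + 1 = 58.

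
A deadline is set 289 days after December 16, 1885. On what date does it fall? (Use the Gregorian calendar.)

Dec has 31 days: +16 → Jan 1, 1886 (273 left).
Jan has 31 days: +31 → Feb 1, 1886 (242 left).
Feb has 28 days: +28 → Mar 1, 1886 (214 left).
Mar has 31 days: +31 → Apr 1, 1886 (183 left).
Apr has 30 days: +30 → May 1, 1886 (153 left).
May has 31 days: +31 → Jun 1, 1886 (122 left).
Jun has 30 days: +30 → Jul 1, 1886 (92 left).
Jul has 31 days: +31 → Aug 1, 1886 (61 left).
Aug has 31 days: +31 → Sep 1, 1886 (30 left).
Sep has 30 days: +30 → Oct 1, 1886 (0 left).

October 1, 1886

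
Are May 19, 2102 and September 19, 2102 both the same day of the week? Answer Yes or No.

No

From May 19, 2102 to Sep 19, 2102 is 123 days.
123 mod 7 = 4, so they are different weekdays.
(May 19, 2102 is a Friday; Sep 19, 2102 is a Tuesday.)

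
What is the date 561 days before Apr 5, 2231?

September 21, 2229

−365 (one year) → Apr 5, 2230 (196 left).
−5 → Mar 31, 2230 (end of Mar, 31 days; 191 left).
−31 → Feb 28, 2230 (end of Feb, 28 days; 160 left).
−28 → Jan 31, 2230 (end of Jan, 31 days; 132 left).
−31 → Dec 31, 2229 (end of Dec, 31 days; 101 left).
−31 → Nov 30, 2229 (end of Nov, 30 days; 70 left).
−30 → Oct 31, 2229 (end of Oct, 31 days; 40 left).
−31 → Sep 30, 2229 (end of Sep, 30 days; 9 left).
−9 → Sep 21, 2229.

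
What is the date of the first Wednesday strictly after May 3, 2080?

May 3, 2080 is a Friday.
From Friday to the next Wednesday is 5 days.
May 3, 2080 + 5 = May 8, 2080.

May 8, 2080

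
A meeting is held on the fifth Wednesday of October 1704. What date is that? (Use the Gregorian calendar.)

October 1, 1704 is a Wednesday.
The first Wednesday is therefore October 1 (same day).
The fifth Wednesday is 1 + 4×7 = October 29.

October 29, 1704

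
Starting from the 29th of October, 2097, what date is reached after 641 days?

+365 (one year) → Oct 29, 2098 (276 left).
Oct has 31 days: +3 → Nov 1, 2098 (273 left).
Nov has 30 days: +30 → Dec 1, 2098 (243 left).
Dec has 31 days: +31 → Jan 1, 2099 (212 left).
Jan has 31 days: +31 → Feb 1, 2099 (181 left).
Feb has 28 days: +28 → Mar 1, 2099 (153 left).
Mar has 31 days: +31 → Apr 1, 2099 (122 left).
Apr has 30 days: +30 → May 1, 2099 (92 left).
May has 31 days: +31 → Jun 1, 2099 (61 left).
Jun has 30 days: +30 → Jul 1, 2099 (31 left).
Jul has 31 days: +31 → Aug 1, 2099 (0 left).

August 1, 2099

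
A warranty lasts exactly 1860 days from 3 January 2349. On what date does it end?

+365 (one year) → Jan 3, 2350 (1495 left).
+365 (one year) → Jan 3, 2351 (1130 left).
+365 (one year) → Jan 3, 2352 (765 left).
+366 (one year; includes Feb 29, 2352) → Jan 3, 2353 (399 left).
Jan has 31 days: +29 → Feb 1, 2353 (370 left).
Feb has 28 days: +28 → Mar 1, 2353 (342 left).
Mar has 31 days: +31 → Apr 1, 2353 (311 left).
Apr has 30 days: +30 → May 1, 2353 (281 left).
May has 31 days: +31 → Jun 1, 2353 (250 left).
Jun has 30 days: +30 → Jul 1, 2353 (220 left).
Jul has 31 days: +31 → Aug 1, 2353 (189 left).
Aug has 31 days: +31 → Sep 1, 2353 (158 left).
Sep has 30 days: +30 → Oct 1, 2353 (128 left).
Oct has 31 days: +31 → Nov 1, 2353 (97 left).
Nov has 30 days: +30 → Dec 1, 2353 (67 left).
Dec has 31 days: +31 → Jan 1, 2354 (36 left).
Jan has 31 days: +31 → Feb 1, 2354 (5 left).
+5 → Feb 6, 2354.

February 6, 2354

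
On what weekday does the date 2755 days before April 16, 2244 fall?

Apr 16, 2244 is a Tuesday.
2755 mod 7 = 4, so 2755 days before a Tuesday is Tuesday − 4 = Friday.

Friday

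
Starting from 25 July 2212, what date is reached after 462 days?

October 30, 2213

+365 (one year) → Jul 25, 2213 (97 left).
Jul has 31 days: +7 → Aug 1, 2213 (90 left).
Aug has 31 days: +31 → Sep 1, 2213 (59 left).
Sep has 30 days: +30 → Oct 1, 2213 (29 left).
+29 → Oct 30, 2213.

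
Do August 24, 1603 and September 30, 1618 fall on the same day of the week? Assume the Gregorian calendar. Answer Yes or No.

From Aug 24, 1603 to Sep 30, 1618 is 5516 days.
5516 mod 7 = 0, so they are the same weekday.
(Aug 24, 1603 is a Sunday; Sep 30, 1618 is a Sunday.)

Yes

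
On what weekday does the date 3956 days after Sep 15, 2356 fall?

Sep 15, 2356 is a Saturday.
3956 mod 7 = 1, so 3956 days after a Saturday is Saturday + 1 = Sunday.

Sunday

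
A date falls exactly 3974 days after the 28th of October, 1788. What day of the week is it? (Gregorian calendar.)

Oct 28, 1788 is a Tuesday.
3974 mod 7 = 5, so 3974 days after a Tuesday is Tuesday + 5 = Sunday.

Sunday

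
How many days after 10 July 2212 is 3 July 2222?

3645

Jul 10, 2212 → Jul 10, 2213: 365 days.
Jul 10, 2213 → Jul 10, 2214: 365 days.
Jul 10, 2214 → Jul 10, 2215: 365 days.
Jul 10, 2215 → Jul 10, 2216: 366 days (Feb 29, 2216 is in that span).
Jul 10, 2216 → Jul 10, 2217: 365 days.
Jul 10, 2217 → Jul 10, 2218: 365 days.
Jul 10, 2218 → Jul 10, 2219: 365 days.
Jul 10, 2219 → Jul 10, 2220: 366 days (Feb 29, 2220 is in that span).
Jul 10, 2220 → Jul 10, 2221: 365 days.
Jul 10, 2221 → Aug 10, 2221: 31 days (July has 31).
Aug 10, 2221 → Sep 10, 2221: 31 days (August has 31).
Sep 10, 2221 → Oct 10, 2221: 30 days (September has 30).
Oct 10, 2221 → Nov 10, 2221: 31 days (October has 31).
Nov 10, 2221 → Dec 10, 2221: 30 days (November has 30).
Dec 10, 2221 → Jan 10, 2222: 31 days (December has 31).
Jan 10, 2222 → Feb 10, 2222: 31 days (January has 31).
Feb 10, 2222 → Mar 10, 2222: 28 days (February has 28).
Mar 10, 2222 → Apr 10, 2222: 31 days (March has 31).
Apr 10, 2222 → May 10, 2222: 30 days (April has 30).
May 10, 2222 → Jun 10, 2222: 31 days (May has 31).
Jun 10, 2222 → Jul 3, 2222: 23 days.
Total: 3645 days.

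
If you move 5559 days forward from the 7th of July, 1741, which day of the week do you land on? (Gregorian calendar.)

First find the weekday of Jul 7, 1741. Doomsday rule: the anchor day for the 1700s is Sunday. For year 41: 41÷12 = 3 r 5, and 5÷4 = 1, so 3+5+1 = 9.
Sunday + 9 ≡ Tuesday — that's 1741's doomsday.
In July the doomsday date is Jul 11.
Jul 7 is 4 days before Jul 11; 4 mod 7 = 4, so Tuesday − 4 = Friday.
5559 mod 7 = 1, so 5559 days after a Friday is Friday + 1 = Saturday.

Saturday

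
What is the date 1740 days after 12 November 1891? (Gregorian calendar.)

August 17, 1896

+366 (one year; includes Feb 29, 1892) → Nov 12, 1892 (1374 left).
+365 (one year) → Nov 12, 1893 (1009 left).
+365 (one year) → Nov 12, 1894 (644 left).
+365 (one year) → Nov 12, 1895 (279 left).
Nov has 30 days: +19 → Dec 1, 1895 (260 left).
Dec has 31 days: +31 → Jan 1, 1896 (229 left).
Jan has 31 days: +31 → Feb 1, 1896 (198 left).
Feb has 29 days: +29 → Mar 1, 1896 (169 left).
Mar has 31 days: +31 → Apr 1, 1896 (138 left).
Apr has 30 days: +30 → May 1, 1896 (108 left).
May has 31 days: +31 → Jun 1, 1896 (77 left).
Jun has 30 days: +30 → Jul 1, 1896 (47 left).
Jul has 31 days: +31 → Aug 1, 1896 (16 left).
+16 → Aug 17, 1896.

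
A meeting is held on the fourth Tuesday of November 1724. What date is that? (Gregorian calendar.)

November 1, 1724 is a Wednesday.
The first Tuesday is therefore November 7 (6 days later).
The fourth Tuesday is 7 + 3×7 = November 28.

November 28, 1724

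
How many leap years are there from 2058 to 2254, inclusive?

47

Multiples of 4 in [2058,2254]: 49.
Of those, multiples of 100: 2 (not leap unless ÷400).
Multiples of 400: 0.
Leap years = 49 − 2 + 0 = 47.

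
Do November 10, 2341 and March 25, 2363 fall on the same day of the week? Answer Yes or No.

Yes

From Nov 10, 2341 to Mar 25, 2363 is 7805 days.
7805 mod 7 = 0, so they are the same weekday.
(Nov 10, 2341 is a Monday; Mar 25, 2363 is a Monday.)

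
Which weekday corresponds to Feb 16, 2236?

January 1, 2236 is a Friday.
Jan 1, 2236 → Feb 1, 2236: 31 days (January has 31).
Feb 1, 2236 → Feb 16, 2236: 15 days.
Total: 46 days.
46 mod 7 = 4, so Friday + 4 = Tuesday.

Tuesday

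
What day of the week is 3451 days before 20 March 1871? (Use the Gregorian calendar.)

First find the weekday of Mar 20, 1871. Doomsday rule: the anchor day for the 1800s is Friday. For year 71: 71÷12 = 5 r 11, and 11÷4 = 2, so 5+11+2 = 18.
Friday + 18 ≡ Tuesday — that's 1871's doomsday.
In March the doomsday date is Mar 14.
Mar 20 is 6 days after Mar 14; 6 mod 7 = 6, so Tuesday + 6 = Monday.
3451 mod 7 = 0, so 3451 days before a Monday is Monday − 0 = Monday.

Monday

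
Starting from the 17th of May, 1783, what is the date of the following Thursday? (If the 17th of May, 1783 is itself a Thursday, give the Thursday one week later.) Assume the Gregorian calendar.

May 17, 1783 is a Saturday.
From Saturday to the next Thursday is 5 days.
May 17, 1783 + 5 = May 22, 1783.

May 22, 1783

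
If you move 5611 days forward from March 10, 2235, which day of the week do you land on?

First find the weekday of Mar 10, 2235. Doomsday rule: the anchor day for the 2200s is Friday. For year 35: 35÷12 = 2 r 11, and 11÷4 = 2, so 2+11+2 = 15.
Friday + 15 ≡ Saturday — that's 2235's doomsday.
In March the doomsday date is Mar 14.
Mar 10 is 4 days before Mar 14; 4 mod 7 = 4, so Saturday − 4 = Tuesday.
5611 mod 7 = 4, so 5611 days after a Tuesday is Tuesday + 4 = Saturday.

Saturday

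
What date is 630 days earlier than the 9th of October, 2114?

−365 (one year) → Oct 9, 2113 (265 left).
−9 → Sep 30, 2113 (end of Sep, 30 days; 256 left).
−30 → Aug 31, 2113 (end of Aug, 31 days; 226 left).
−31 → Jul 31, 2113 (end of Jul, 31 days; 195 left).
−31 → Jun 30, 2113 (end of Jun, 30 days; 164 left).
−30 → May 31, 2113 (end of May, 31 days; 134 left).
−31 → Apr 30, 2113 (end of Apr, 30 days; 103 left).
−30 → Mar 31, 2113 (end of Mar, 31 days; 73 left).
−31 → Feb 28, 2113 (end of Feb, 28 days; 42 left).
−28 → Jan 31, 2113 (end of Jan, 31 days; 14 left).
−14 → Jan 17, 2113.

January 17, 2113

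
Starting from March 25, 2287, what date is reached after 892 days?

September 2, 2289

+366 (one year; includes Feb 29, 2288) → Mar 25, 2288 (526 left).
+365 (one year) → Mar 25, 2289 (161 left).
Mar has 31 days: +7 → Apr 1, 2289 (154 left).
Apr has 30 days: +30 → May 1, 2289 (124 left).
May has 31 days: +31 → Jun 1, 2289 (93 left).
Jun has 30 days: +30 → Jul 1, 2289 (63 left).
Jul has 31 days: +31 → Aug 1, 2289 (32 left).
Aug has 31 days: +31 → Sep 1, 2289 (1 left).
+1 → Sep 2, 2289.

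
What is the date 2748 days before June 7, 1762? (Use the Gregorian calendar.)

−365 (one year) → Jun 7, 1761 (2383 left).
−365 (one year) → Jun 7, 1760 (2018 left).
−366 (one year; includes Feb 29, 1760) → Jun 7, 1759 (1652 left).
−365 (one year) → Jun 7, 1758 (1287 left).
−365 (one year) → Jun 7, 1757 (922 left).
−365 (one year) → Jun 7, 1756 (557 left).
−366 (one year; includes Feb 29, 1756) → Jun 7, 1755 (191 left).
−7 → May 31, 1755 (end of May, 31 days; 184 left).
−31 → Apr 30, 1755 (end of Apr, 30 days; 153 left).
−30 → Mar 31, 1755 (end of Mar, 31 days; 123 left).
−31 → Feb 28, 1755 (end of Feb, 28 days; 92 left).
−28 → Jan 31, 1755 (end of Jan, 31 days; 64 left).
−31 → Dec 31, 1754 (end of Dec, 31 days; 33 left).
−31 → Nov 30, 1754 (end of Nov, 30 days; 2 left).
−2 → Nov 28, 1754.

November 28, 1754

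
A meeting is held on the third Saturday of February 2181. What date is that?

February 17, 2181

February 1, 2181 is a Thursday.
The first Saturday is therefore February 3 (2 days later).
The third Saturday is 3 + 2×7 = February 17.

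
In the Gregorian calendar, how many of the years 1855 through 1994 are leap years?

Multiples of 4 in [1855,1994]: 35.
Of those, multiples of 100: 1 (not leap unless ÷400).
Multiples of 400: 0.
Leap years = 35 − 1 + 0 = 34.

34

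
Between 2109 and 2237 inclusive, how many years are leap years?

31

Multiples of 4 in [2109,2237]: 32.
Of those, multiples of 100: 1 (not leap unless ÷400).
Multiples of 400: 0.
Leap years = 32 − 1 + 0 = 31.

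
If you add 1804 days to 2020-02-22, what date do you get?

+366 (one year; includes Feb 29, 2020) → Feb 22, 2021 (1438 left).
+365 (one year) → Feb 22, 2022 (1073 left).
+365 (one year) → Feb 22, 2023 (708 left).
+365 (one year) → Feb 22, 2024 (343 left).
Feb has 29 days: +8 → Mar 1, 2024 (335 left).
Mar has 31 days: +31 → Apr 1, 2024 (304 left).
Apr has 30 days: +30 → May 1, 2024 (274 left).
May has 31 days: +31 → Jun 1, 2024 (243 left).
Jun has 30 days: +30 → Jul 1, 2024 (213 left).
Jul has 31 days: +31 → Aug 1, 2024 (182 left).
Aug has 31 days: +31 → Sep 1, 2024 (151 left).
Sep has 30 days: +30 → Oct 1, 2024 (121 left).
Oct has 31 days: +31 → Nov 1, 2024 (90 left).
Nov has 30 days: +30 → Dec 1, 2024 (60 left).
Dec has 31 days: +31 → Jan 1, 2025 (29 left).
+29 → Jan 30, 2025.

January 30, 2025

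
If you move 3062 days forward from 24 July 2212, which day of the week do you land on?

Monday

Jul 24, 2212 is a Friday.
3062 mod 7 = 3, so 3062 days after a Friday is Friday + 3 = Monday.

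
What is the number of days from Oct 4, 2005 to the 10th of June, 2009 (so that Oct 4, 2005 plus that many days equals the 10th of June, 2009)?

1345

Oct 4, 2005 → Oct 4, 2006: 365 days.
Oct 4, 2006 → Oct 4, 2007: 365 days.
Oct 4, 2007 → Oct 4, 2008: 366 days (Feb 29, 2008 is in that span).
Oct 4, 2008 → Nov 4, 2008: 31 days (October has 31).
Nov 4, 2008 → Dec 4, 2008: 30 days (November has 30).
Dec 4, 2008 → Jan 4, 2009: 31 days (December has 31).
Jan 4, 2009 → Feb 4, 2009: 31 days (January has 31).
Feb 4, 2009 → Mar 4, 2009: 28 days (February has 28).
Mar 4, 2009 → Apr 4, 2009: 31 days (March has 31).
Apr 4, 2009 → May 4, 2009: 30 days (April has 30).
May 4, 2009 → Jun 4, 2009: 31 days (May has 31).
Jun 4, 2009 → Jun 10, 2009: 6 days.
Total: 1345 days.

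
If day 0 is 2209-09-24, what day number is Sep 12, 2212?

Sep 24, 2209 → Sep 24, 2210: 365 days.
Sep 24, 2210 → Sep 24, 2211: 365 days.
Sep 24, 2211 → Oct 24, 2211: 30 days (September has 30).
Oct 24, 2211 → Nov 24, 2211: 31 days (October has 31).
Nov 24, 2211 → Dec 24, 2211: 30 days (November has 30).
Dec 24, 2211 → Jan 24, 2212: 31 days (December has 31).
Jan 24, 2212 → Feb 24, 2212: 31 days (January has 31).
Feb 24, 2212 → Mar 24, 2212: 29 days (February has 29).
Mar 24, 2212 → Apr 24, 2212: 31 days (March has 31).
Apr 24, 2212 → May 24, 2212: 30 days (April has 30).
May 24, 2212 → Jun 24, 2212: 31 days (May has 31).
Jun 24, 2212 → Jul 24, 2212: 30 days (June has 30).
Jul 24, 2212 → Aug 24, 2212: 31 days (July has 31).
Aug 24, 2212 → Sep 12, 2212: 19 days.
Total: 1084 days.

1084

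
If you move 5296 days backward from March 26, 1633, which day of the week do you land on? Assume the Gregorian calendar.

Tuesday

First find the weekday of Mar 26, 1633. Doomsday rule: the anchor day for the 1600s is Tuesday. For year 33: 33÷12 = 2 r 9, and 9÷4 = 2, so 2+9+2 = 13.
Tuesday + 13 ≡ Monday — that's 1633's doomsday.
In March the doomsday date is Mar 14.
Mar 26 is 12 days after Mar 14; 12 mod 7 = 5, so Monday + 5 = Saturday.
5296 mod 7 = 4, so 5296 days before a Saturday is Saturday − 4 = Tuesday.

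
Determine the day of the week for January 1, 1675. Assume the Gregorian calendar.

Tuesday

Doomsday rule: the anchor day for the 1600s is Tuesday. For year 75: 75÷12 = 6 r 3, and 3÷4 = 0, so 6+3+0 = 9.
Tuesday + 9 ≡ Thursday — that's 1675's doomsday.
In January the doomsday date is Jan 3 (1675 is not a leap year).
Jan 1 is 2 days before Jan 3; 2 mod 7 = 2, so Thursday − 2 = Tuesday.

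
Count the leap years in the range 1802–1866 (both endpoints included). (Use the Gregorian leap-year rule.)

Multiples of 4 in [1802,1866]: 16.
Of those, multiples of 100: 0 (not leap unless ÷400).
Multiples of 400: 0.
Leap years = 16 − 0 + 0 = 16.

16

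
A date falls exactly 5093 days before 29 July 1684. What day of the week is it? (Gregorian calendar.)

First find the weekday of Jul 29, 1684. Doomsday rule: the anchor day for the 1600s is Tuesday. For year 84: 84÷12 = 7 r 0, and 0÷4 = 0, so 7+0+0 = 7.
Tuesday + 7 ≡ Tuesday — that's 1684's doomsday.
In July the doomsday date is Jul 11.
Jul 29 is 18 days after Jul 11; 18 mod 7 = 4, so Tuesday + 4 = Saturday.
5093 mod 7 = 4, so 5093 days before a Saturday is Saturday − 4 = Tuesday.

Tuesday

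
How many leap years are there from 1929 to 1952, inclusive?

Multiples of 4 in [1929,1952]: 6.
Of those, multiples of 100: 0 (not leap unless ÷400).
Multiples of 400: 0.
Leap years = 6 − 0 + 0 = 6.

6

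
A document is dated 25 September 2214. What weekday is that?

Doomsday rule: the anchor day for the 2200s is Friday. For year 14: 14÷12 = 1 r 2, and 2÷4 = 0, so 1+2+0 = 3.
Friday + 3 ≡ Monday — that's 2214's doomsday.
In September the doomsday date is Sep 5.
Sep 25 is 20 days after Sep 5; 20 mod 7 = 6, so Monday + 6 = Sunday.

Sunday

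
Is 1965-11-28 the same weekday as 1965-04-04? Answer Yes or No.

From Apr 4, 1965 to Nov 28, 1965 is 238 days.
238 mod 7 = 0, so they are the same weekday.
(Apr 4, 1965 is a Sunday; Nov 28, 1965 is a Sunday.)

Yes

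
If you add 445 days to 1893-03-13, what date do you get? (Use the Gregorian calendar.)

+365 (one year) → Mar 13, 1894 (80 left).
Mar has 31 days: +19 → Apr 1, 1894 (61 left).
Apr has 30 days: +30 → May 1, 1894 (31 left).
May has 31 days: +31 → Jun 1, 1894 (0 left).

June 1, 1894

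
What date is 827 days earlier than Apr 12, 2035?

January 5, 2033

−365 (one year) → Apr 12, 2034 (462 left).
−365 (one year) → Apr 12, 2033 (97 left).
−12 → Mar 31, 2033 (end of Mar, 31 days; 85 left).
−31 → Feb 28, 2033 (end of Feb, 28 days; 54 left).
−28 → Jan 31, 2033 (end of Jan, 31 days; 26 left).
−26 → Jan 5, 2033.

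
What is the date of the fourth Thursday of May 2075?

May 1, 2075 is a Wednesday.
The first Thursday is therefore May 2 (1 days later).
The fourth Thursday is 2 + 3×7 = May 23.

May 23, 2075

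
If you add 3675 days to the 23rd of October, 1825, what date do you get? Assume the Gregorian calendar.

November 15, 1835

+365 (one year) → Oct 23, 1826 (3310 left).
+365 (one year) → Oct 23, 1827 (2945 left).
+366 (one year; includes Feb 29, 1828) → Oct 23, 1828 (2579 left).
+365 (one year) → Oct 23, 1829 (2214 left).
+365 (one year) → Oct 23, 1830 (1849 left).
+365 (one year) → Oct 23, 1831 (1484 left).
+366 (one year; includes Feb 29, 1832) → Oct 23, 1832 (1118 left).
+365 (one year) → Oct 23, 1833 (753 left).
+365 (one year) → Oct 23, 1834 (388 left).
Oct has 31 days: +9 → Nov 1, 1834 (379 left).
Nov has 30 days: +30 → Dec 1, 1834 (349 left).
Dec has 31 days: +31 → Jan 1, 1835 (318 left).
Jan has 31 days: +31 → Feb 1, 1835 (287 left).
Feb has 28 days: +28 → Mar 1, 1835 (259 left).
Mar has 31 days: +31 → Apr 1, 1835 (228 left).
Apr has 30 days: +30 → May 1, 1835 (198 left).
May has 31 days: +31 → Jun 1, 1835 (167 left).
Jun has 30 days: +30 → Jul 1, 1835 (137 left).
Jul has 31 days: +31 → Aug 1, 1835 (106 left).
Aug has 31 days: +31 → Sep 1, 1835 (75 left).
Sep has 30 days: +30 → Oct 1, 1835 (45 left).
Oct has 31 days: +31 → Nov 1, 1835 (14 left).
+14 → Nov 15, 1835.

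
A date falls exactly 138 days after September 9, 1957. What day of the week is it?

Sep 9, 1957 is a Monday.
138 mod 7 = 5, so 138 days after a Monday is Monday + 5 = Saturday.

Saturday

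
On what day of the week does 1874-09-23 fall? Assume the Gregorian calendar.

Doomsday rule: the anchor day for the 1800s is Friday. For year 74: 74÷12 = 6 r 2, and 2÷4 = 0, so 6+2+0 = 8.
Friday + 8 ≡ Saturday — that's 1874's doomsday.
In September the doomsday date is Sep 5.
Sep 23 is 18 days after Sep 5; 18 mod 7 = 4, so Saturday + 4 = Wednesday.

Wednesday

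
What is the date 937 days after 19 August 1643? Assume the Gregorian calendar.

+366 (one year; includes Feb 29, 1644) → Aug 19, 1644 (571 left).
+365 (one year) → Aug 19, 1645 (206 left).
Aug has 31 days: +13 → Sep 1, 1645 (193 left).
Sep has 30 days: +30 → Oct 1, 1645 (163 left).
Oct has 31 days: +31 → Nov 1, 1645 (132 left).
Nov has 30 days: +30 → Dec 1, 1645 (102 left).
Dec has 31 days: +31 → Jan 1, 1646 (71 left).
Jan has 31 days: +31 → Feb 1, 1646 (40 left).
Feb has 28 days: +28 → Mar 1, 1646 (12 left).
+12 → Mar 13, 1646.

March 13, 1646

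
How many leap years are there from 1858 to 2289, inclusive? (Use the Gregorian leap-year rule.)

Multiples of 4 in [1858,2289]: 108.
Of those, multiples of 100: 4 (not leap unless ÷400).
Multiples of 400: 1.
Leap years = 108 − 4 + 1 = 105.

105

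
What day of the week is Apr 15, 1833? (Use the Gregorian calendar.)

Doomsday rule: the anchor day for the 1800s is Friday. For year 33: 33÷12 = 2 r 9, and 9÷4 = 2, so 2+9+2 = 13.
Friday + 13 ≡ Thursday — that's 1833's doomsday.
In April the doomsday date is Apr 4.
Apr 15 is 11 days after Apr 4; 11 mod 7 = 4, so Thursday + 4 = Monday.

Monday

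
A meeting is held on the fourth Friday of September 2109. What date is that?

September 27, 2109

September 1, 2109 is a Sunday.
The first Friday is therefore September 6 (5 days later).
The fourth Friday is 6 + 3×7 = September 27.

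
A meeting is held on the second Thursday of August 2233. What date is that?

August 1, 2233 is a Thursday.
The first Thursday is therefore August 1 (same day).
The second Thursday is 1 + 1×7 = August 8.

August 8, 2233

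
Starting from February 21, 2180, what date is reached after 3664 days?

+366 (one year; includes Feb 29, 2180) → Feb 21, 2181 (3298 left).
+365 (one year) → Feb 21, 2182 (2933 left).
+365 (one year) → Feb 21, 2183 (2568 left).
+365 (one year) → Feb 21, 2184 (2203 left).
+366 (one year; includes Feb 29, 2184) → Feb 21, 2185 (1837 left).
+365 (one year) → Feb 21, 2186 (1472 left).
+365 (one year) → Feb 21, 2187 (1107 left).
+365 (one year) → Feb 21, 2188 (742 left).
+366 (one year; includes Feb 29, 2188) → Feb 21, 2189 (376 left).
Feb has 28 days: +8 → Mar 1, 2189 (368 left).
Mar has 31 days: +31 → Apr 1, 2189 (337 left).
Apr has 30 days: +30 → May 1, 2189 (307 left).
May has 31 days: +31 → Jun 1, 2189 (276 left).
Jun has 30 days: +30 → Jul 1, 2189 (246 left).
Jul has 31 days: +31 → Aug 1, 2189 (215 left).
Aug has 31 days: +31 → Sep 1, 2189 (184 left).
Sep has 30 days: +30 → Oct 1, 2189 (154 left).
Oct has 31 days: +31 → Nov 1, 2189 (123 left).
Nov has 30 days: +30 → Dec 1, 2189 (93 left).
Dec has 31 days: +31 → Jan 1, 2190 (62 left).
Jan has 31 days: +31 → Feb 1, 2190 (31 left).
Feb has 28 days: +28 → Mar 1, 2190 (3 left).
+3 → Mar 4, 2190.

March 4, 2190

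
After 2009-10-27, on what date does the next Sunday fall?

Oct 27, 2009 is a Tuesday.
From Tuesday to the next Sunday is 5 days.
Oct 27, 2009 + 5 = Nov 1, 2009.

November 1, 2009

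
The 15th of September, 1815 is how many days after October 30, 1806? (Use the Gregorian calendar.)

3242

Oct 30, 1806 → Oct 30, 1807: 365 days.
Oct 30, 1807 → Oct 30, 1808: 366 days (Feb 29, 1808 is in that span).
Oct 30, 1808 → Oct 30, 1809: 365 days.
Oct 30, 1809 → Oct 30, 1810: 365 days.
Oct 30, 1810 → Oct 30, 1811: 365 days.
Oct 30, 1811 → Oct 30, 1812: 366 days (Feb 29, 1812 is in that span).
Oct 30, 1812 → Oct 30, 1813: 365 days.
Oct 30, 1813 → Oct 30, 1814: 365 days.
Oct 30, 1814 → Nov 30, 1814: 31 days (October has 31).
Nov 30, 1814 → Dec 30, 1814: 30 days (November has 30).
Dec 30, 1814 → Jan 30, 1815: 31 days (December has 31).
Jan 30, 1815 → Feb 28, 1815: 29 days (January has 31).
Feb 28, 1815 → Mar 28, 1815: 28 days (February has 28).
Mar 28, 1815 → Apr 28, 1815: 31 days (March has 31).
Apr 28, 1815 → May 28, 1815: 30 days (April has 30).
May 28, 1815 → Jun 28, 1815: 31 days (May has 31).
Jun 28, 1815 → Jul 28, 1815: 30 days (June has 30).
Jul 28, 1815 → Aug 28, 1815: 31 days (July has 31).
Aug 28, 1815 → Sep 15, 1815: 18 days.
Total: 3242 days.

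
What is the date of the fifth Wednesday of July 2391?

July 1, 2391 is a Monday.
The first Wednesday is therefore July 3 (2 days later).
The fifth Wednesday is 3 + 4×7 = July 31.

July 31, 2391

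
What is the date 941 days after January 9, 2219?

August 7, 2221

+365 (one year) → Jan 9, 2220 (576 left).
+366 (one year; includes Feb 29, 2220) → Jan 9, 2221 (210 left).
Jan has 31 days: +23 → Feb 1, 2221 (187 left).
Feb has 28 days: +28 → Mar 1, 2221 (159 left).
Mar has 31 days: +31 → Apr 1, 2221 (128 left).
Apr has 30 days: +30 → May 1, 2221 (98 left).
May has 31 days: +31 → Jun 1, 2221 (67 left).
Jun has 30 days: +30 → Jul 1, 2221 (37 left).
Jul has 31 days: +31 → Aug 1, 2221 (6 left).
+6 → Aug 7, 2221.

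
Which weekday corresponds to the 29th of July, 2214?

Doomsday rule: the anchor day for the 2200s is Friday. For year 14: 14÷12 = 1 r 2, and 2÷4 = 0, so 1+2+0 = 3.
Friday + 3 ≡ Monday — that's 2214's doomsday.
In July the doomsday date is Jul 11.
Jul 29 is 18 days after Jul 11; 18 mod 7 = 4, so Monday + 4 = Friday.

Friday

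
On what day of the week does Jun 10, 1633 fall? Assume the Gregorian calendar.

Doomsday rule: the anchor day for the 1600s is Tuesday. For year 33: 33÷12 = 2 r 9, and 9÷4 = 2, so 2+9+2 = 13.
Tuesday + 13 ≡ Monday — that's 1633's doomsday.
In June the doomsday date is Jun 6.
Jun 10 is 4 days after Jun 6; 4 mod 7 = 4, so Monday + 4 = Friday.

Friday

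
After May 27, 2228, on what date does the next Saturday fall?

May 27, 2228 is a Tuesday.
From Tuesday to the next Saturday is 4 days.
May 27, 2228 + 4 = May 31, 2228.

May 31, 2228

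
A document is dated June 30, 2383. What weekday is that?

Doomsday rule: the anchor day for the 2300s is Wednesday. For year 83: 83÷12 = 6 r 11, and 11÷4 = 2, so 6+11+2 = 19.
Wednesday + 19 ≡ Monday — that's 2383's doomsday.
In June the doomsday date is Jun 6.
Jun 30 is 24 days after Jun 6; 24 mod 7 = 3, so Monday + 3 = Thursday.

Thursday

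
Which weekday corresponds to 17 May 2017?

Doomsday rule: the anchor day for the 2000s is Tuesday. For year 17: 17÷12 = 1 r 5, and 5÷4 = 1, so 1+5+1 = 7.
Tuesday + 7 ≡ Tuesday — that's 2017's doomsday.
In May the doomsday date is May 9.
May 17 is 8 days after May 9; 8 mod 7 = 1, so Tuesday + 1 = Wednesday.

Wednesday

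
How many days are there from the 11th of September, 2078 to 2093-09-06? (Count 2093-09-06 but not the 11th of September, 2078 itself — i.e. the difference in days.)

Sep 11, 2078 → Sep 11, 2079: 365 days.
Sep 11, 2079 → Sep 11, 2080: 366 days (Feb 29, 2080 is in that span).
Sep 11, 2080 → Sep 11, 2081: 365 days.
Sep 11, 2081 → Sep 11, 2082: 365 days.
Sep 11, 2082 → Sep 11, 2083: 365 days.
Sep 11, 2083 → Sep 11, 2084: 366 days (Feb 29, 2084 is in that span).
Sep 11, 2084 → Sep 11, 2085: 365 days.
Sep 11, 2085 → Sep 11, 2086: 365 days.
Sep 11, 2086 → Sep 11, 2087: 365 days.
Sep 11, 2087 → Sep 11, 2088: 366 days (Feb 29, 2088 is in that span).
Sep 11, 2088 → Sep 11, 2089: 365 days.
Sep 11, 2089 → Sep 11, 2090: 365 days.
Sep 11, 2090 → Sep 11, 2091: 365 days.
Sep 11, 2091 → Sep 11, 2092: 366 days (Feb 29, 2092 is in that span).
Sep 11, 2092 → Oct 11, 2092: 30 days (September has 30).
Oct 11, 2092 → Nov 11, 2092: 31 days (October has 31).
Nov 11, 2092 → Dec 11, 2092: 30 days (November has 30).
Dec 11, 2092 → Jan 11, 2093: 31 days (December has 31).
Jan 11, 2093 → Feb 11, 2093: 31 days (January has 31).
Feb 11, 2093 → Mar 11, 2093: 28 days (February has 28).
Mar 11, 2093 → Apr 11, 2093: 31 days (March has 31).
Apr 11, 2093 → May 11, 2093: 30 days (April has 30).
May 11, 2093 → Jun 11, 2093: 31 days (May has 31).
Jun 11, 2093 → Jul 11, 2093: 30 days (June has 30).
Jul 11, 2093 → Aug 11, 2093: 31 days (July has 31).
Aug 11, 2093 → Sep 6, 2093: 26 days.
Total: 5474 days.

5474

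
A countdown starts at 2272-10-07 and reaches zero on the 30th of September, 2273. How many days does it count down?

358

Oct 7, 2272 → Nov 7, 2272: 31 days (October has 31).
Nov 7, 2272 → Dec 7, 2272: 30 days (November has 30).
Dec 7, 2272 → Jan 7, 2273: 31 days (December has 31).
Jan 7, 2273 → Feb 7, 2273: 31 days (January has 31).
Feb 7, 2273 → Mar 7, 2273: 28 days (February has 28).
Mar 7, 2273 → Apr 7, 2273: 31 days (March has 31).
Apr 7, 2273 → May 7, 2273: 30 days (April has 30).
May 7, 2273 → Jun 7, 2273: 31 days (May has 31).
Jun 7, 2273 → Jul 7, 2273: 30 days (June has 30).
Jul 7, 2273 → Aug 7, 2273: 31 days (July has 31).
Aug 7, 2273 → Sep 7, 2273: 31 days (August has 31).
Sep 7, 2273 → Sep 30, 2273: 23 days.
Total: 358 days.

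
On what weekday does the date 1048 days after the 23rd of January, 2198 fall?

Jan 23, 2198 is a Tuesday.
1048 mod 7 = 5, so 1048 days after a Tuesday is Tuesday + 5 = Sunday.

Sunday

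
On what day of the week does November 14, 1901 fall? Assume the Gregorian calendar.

Doomsday rule: the anchor day for the 1900s is Wednesday. For year 01: 1÷12 = 0 r 1, and 1÷4 = 0, so 0+1+0 = 1.
Wednesday + 1 ≡ Thursday — that's 1901's doomsday.
In November the doomsday date is Nov 7.
Nov 14 is 7 days after Nov 7; 7 mod 7 = 0, so Thursday + 0 = Thursday.

Thursday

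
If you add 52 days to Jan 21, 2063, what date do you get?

Jan has 31 days: +11 → Feb 1, 2063 (41 left).
Feb has 28 days: +28 → Mar 1, 2063 (13 left).
+13 → Mar 14, 2063.

March 14, 2063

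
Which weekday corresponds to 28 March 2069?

Doomsday rule: the anchor day for the 2000s is Tuesday. For year 69: 69÷12 = 5 r 9, and 9÷4 = 2, so 5+9+2 = 16.
Tuesday + 16 ≡ Thursday — that's 2069's doomsday.
In March the doomsday date is Mar 14.
Mar 28 is 14 days after Mar 14; 14 mod 7 = 0, so Thursday + 0 = Thursday.

Thursday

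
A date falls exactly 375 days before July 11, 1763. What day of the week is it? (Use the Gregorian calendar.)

Thursday

Jul 11, 1763 is a Monday.
375 mod 7 = 4, so 375 days before a Monday is Monday − 4 = Thursday.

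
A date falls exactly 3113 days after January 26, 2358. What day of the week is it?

Friday

First find the weekday of Jan 26, 2358. Doomsday rule: the anchor day for the 2300s is Wednesday. For year 58: 58÷12 = 4 r 10, and 10÷4 = 2, so 4+10+2 = 16.
Wednesday + 16 ≡ Friday — that's 2358's doomsday.
In January the doomsday date is Jan 3 (2358 is not a leap year).
Jan 26 is 23 days after Jan 3; 23 mod 7 = 2, so Friday + 2 = Sunday.
3113 mod 7 = 5, so 3113 days after a Sunday is Sunday + 5 = Friday.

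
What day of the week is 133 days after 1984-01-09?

Jan 9, 1984 is a Monday.
133 mod 7 = 0, so 133 days after a Monday is Monday + 0 = Monday.

Monday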